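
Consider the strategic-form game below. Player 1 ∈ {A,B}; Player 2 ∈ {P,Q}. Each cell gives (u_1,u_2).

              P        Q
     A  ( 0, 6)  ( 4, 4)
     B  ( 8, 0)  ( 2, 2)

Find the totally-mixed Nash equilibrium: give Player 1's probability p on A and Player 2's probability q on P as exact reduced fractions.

p=1/2, q=1/5

P1 indiff ⇒ q·0+(1-q)·4 = q·8+(1-q)·2 ⇒ q(-8) = (1-q)(-2) ⇒ q = 1/5
P2 indiff ⇒ p·6+(1-p)·0 = p·4+(1-p)·2 ⇒ p(2) = (1-p)(2) ⇒ p = 1/2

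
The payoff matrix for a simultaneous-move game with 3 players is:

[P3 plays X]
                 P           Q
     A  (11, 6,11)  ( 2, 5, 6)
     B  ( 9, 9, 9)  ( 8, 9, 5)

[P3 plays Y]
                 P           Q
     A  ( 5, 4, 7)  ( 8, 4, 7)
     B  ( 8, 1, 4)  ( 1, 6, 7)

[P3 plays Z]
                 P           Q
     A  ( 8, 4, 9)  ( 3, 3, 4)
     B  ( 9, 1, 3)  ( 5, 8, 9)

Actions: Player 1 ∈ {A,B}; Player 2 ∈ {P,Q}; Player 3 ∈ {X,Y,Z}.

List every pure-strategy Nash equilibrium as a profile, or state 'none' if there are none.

(A,P,X): NE
(A,P,Y): not NE [P1→B gives 8>5; P3→X gives 11>7]
(A,P,Z): not NE [P1→B gives 9>8; P3→X gives 11>9]
(A,Q,X): not NE [P1→B gives 8>2; P2→P gives 6>5; P3→Y gives 7>6]
(A,Q,Y): NE
(A,Q,Z): not NE [P1→B gives 5>3; P2→P gives 4>3; P3→Y gives 7>4]
(B,P,X): not NE [P1→A gives 11>9]
(B,P,Y): not NE [P2→Q gives 6>1; P3→X gives 9>4]
(B,P,Z): not NE [P2→Q gives 8>1; P3→X gives 9>3]
(B,Q,X): not NE [P3→Z gives 9>5]
(B,Q,Y): not NE [P1→A gives 8>1; P3→Z gives 9>7]
(B,Q,Z): NE

PSNE = {(A,P,X), (A,Q,Y), (B,Q,Z)}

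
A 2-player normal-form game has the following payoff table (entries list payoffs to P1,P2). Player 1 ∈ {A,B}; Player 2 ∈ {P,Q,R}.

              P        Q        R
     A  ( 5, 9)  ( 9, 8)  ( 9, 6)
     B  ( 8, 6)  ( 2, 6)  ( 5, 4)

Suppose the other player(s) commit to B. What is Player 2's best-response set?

u_2(P vs B) = 6
u_2(Q vs B) = 6
u_2(R vs B) = 4
max payoff 6 at {P,Q}

argmax u_2 = {P,Q}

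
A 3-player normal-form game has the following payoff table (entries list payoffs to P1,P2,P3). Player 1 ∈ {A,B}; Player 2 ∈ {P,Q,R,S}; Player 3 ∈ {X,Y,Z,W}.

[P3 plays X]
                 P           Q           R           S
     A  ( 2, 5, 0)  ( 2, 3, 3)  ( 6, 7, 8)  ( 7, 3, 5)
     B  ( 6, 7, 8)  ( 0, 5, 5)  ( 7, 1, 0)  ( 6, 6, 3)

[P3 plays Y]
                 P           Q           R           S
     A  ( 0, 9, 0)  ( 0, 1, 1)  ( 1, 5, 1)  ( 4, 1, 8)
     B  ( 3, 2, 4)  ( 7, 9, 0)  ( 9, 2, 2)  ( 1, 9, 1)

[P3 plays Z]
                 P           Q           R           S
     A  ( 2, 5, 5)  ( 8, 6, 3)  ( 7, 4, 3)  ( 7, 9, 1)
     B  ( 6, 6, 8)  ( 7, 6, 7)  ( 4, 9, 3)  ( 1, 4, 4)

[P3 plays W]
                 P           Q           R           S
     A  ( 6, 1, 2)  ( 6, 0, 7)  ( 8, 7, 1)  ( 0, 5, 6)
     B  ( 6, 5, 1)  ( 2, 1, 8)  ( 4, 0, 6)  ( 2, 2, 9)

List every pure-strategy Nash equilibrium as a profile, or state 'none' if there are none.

(A,P,X): not NE [P1→B gives 6>2; P2→R gives 7>5; P3→Z gives 5>0]
(A,P,Y): not NE [P1→B gives 3>0; P3→Z gives 5>0]
(A,P,Z): not NE [P1→B gives 6>2; P2→S gives 9>5]
(A,P,W): not NE [P2→R gives 7>1; P3→Z gives 5>2]
(A,Q,X): not NE [P2→R gives 7>3; P3→W gives 7>3]
(A,Q,Y): not NE [P1→B gives 7>0; P2→P gives 9>1; P3→W gives 7>1]
(A,Q,Z): not NE [P2→S gives 9>6; P3→W gives 7>3]
(A,Q,W): not NE [P2→R gives 7>0]
(A,R,X): not NE [P1→B gives 7>6]
(A,R,Y): not NE [P1→B gives 9>1; P2→P gives 9>5; P3→X gives 8>1]
(A,R,Z): not NE [P2→S gives 9>4; P3→X gives 8>3]
(A,R,W): not NE [P3→X gives 8>1]
(A,S,X): not NE [P2→R gives 7>3; P3→Y gives 8>5]
(A,S,Y): not NE [P2→P gives 9>1]
(A,S,Z): not NE [P3→Y gives 8>1]
(A,S,W): not NE [P1→B gives 2>0; P2→R gives 7>5; P3→Y gives 8>6]
(B,P,X): NE
(B,P,Y): not NE [P2→S gives 9>2; P3→Z gives 8>4]
(B,P,Z): not NE [P2→R gives 9>6]
(B,P,W): not NE [P3→Z gives 8>1]
(B,Q,X): not NE [P1→A gives 2>0; P2→P gives 7>5; P3→W gives 8>5]
(B,Q,Y): not NE [P3→W gives 8>0]
(B,Q,Z): not NE [P1→A gives 8>7; P2→R gives 9>6; P3→W gives 8>7]
(B,Q,W): not NE [P1→A gives 6>2; P2→P gives 5>1]
(B,R,X): not NE [P2→P gives 7>1; P3→W gives 6>0]
(B,R,Y): not NE [P2→S gives 9>2; P3→W gives 6>2]
(B,R,Z): not NE [P1→A gives 7>4; P3→W gives 6>3]
(B,R,W): not NE [P1→A gives 8>4; P2→P gives 5>0]
(B,S,X): not NE [P1→A gives 7>6; P2→P gives 7>6; P3→W gives 9>3]
(B,S,Y): not NE [P1→A gives 4>1; P3→W gives 9>1]
(B,S,Z): not NE [P1→A gives 7>1; P2→R gives 9>4; P3→W gives 9>4]
(B,S,W): not NE [P2→P gives 5>2]

NE set: (B,P,X)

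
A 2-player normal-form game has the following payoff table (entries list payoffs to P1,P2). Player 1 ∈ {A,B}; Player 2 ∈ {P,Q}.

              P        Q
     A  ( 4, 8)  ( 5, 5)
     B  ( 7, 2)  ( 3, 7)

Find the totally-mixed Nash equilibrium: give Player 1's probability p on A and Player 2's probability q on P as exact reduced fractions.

P1 indiff ⇒ q·4+(1-q)·5 = q·7+(1-q)·3 ⇒ q(-3) = (1-q)(-2) ⇒ q = 2/5
P2 indiff ⇒ p·8+(1-p)·2 = p·5+(1-p)·7 ⇒ p(3) = (1-p)(5) ⇒ p = 5/8

(p,q) = (5/8, 2/5)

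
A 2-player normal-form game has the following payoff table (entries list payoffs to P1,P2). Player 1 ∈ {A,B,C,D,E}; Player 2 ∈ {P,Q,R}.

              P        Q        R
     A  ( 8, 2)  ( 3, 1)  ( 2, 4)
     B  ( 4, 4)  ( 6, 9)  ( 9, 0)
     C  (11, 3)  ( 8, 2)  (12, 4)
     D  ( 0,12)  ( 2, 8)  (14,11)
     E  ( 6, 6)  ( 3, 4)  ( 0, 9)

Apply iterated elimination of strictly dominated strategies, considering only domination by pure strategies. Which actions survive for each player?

P1 drop A (C beats it: P:11>8 Q:8>3 R:12>2)
P1 drop B (C beats it: P:11>4 Q:8>6 R:12>9)
P1 drop E (C beats it: P:11>6 Q:8>3 R:12>0)
P2 drop Q (P beats it: C:3>2 D:12>8)
P1→{C,D} P2→{P,R}

IESDS → P1:{C,D} P2:{P,R}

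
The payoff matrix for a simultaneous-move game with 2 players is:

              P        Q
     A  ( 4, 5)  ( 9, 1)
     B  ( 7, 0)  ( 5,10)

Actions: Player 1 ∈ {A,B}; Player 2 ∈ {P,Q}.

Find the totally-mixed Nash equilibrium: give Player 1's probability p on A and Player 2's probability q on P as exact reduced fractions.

p=5/7, q=4/7

P1 indiff ⇒ q·4+(1-q)·9 = q·7+(1-q)·5 ⇒ q(-3) = (1-q)(-4) ⇒ q = 4/7
P2 indiff ⇒ p·5+(1-p)·0 = p·1+(1-p)·10 ⇒ p(4) = (1-p)(10) ⇒ p = 5/7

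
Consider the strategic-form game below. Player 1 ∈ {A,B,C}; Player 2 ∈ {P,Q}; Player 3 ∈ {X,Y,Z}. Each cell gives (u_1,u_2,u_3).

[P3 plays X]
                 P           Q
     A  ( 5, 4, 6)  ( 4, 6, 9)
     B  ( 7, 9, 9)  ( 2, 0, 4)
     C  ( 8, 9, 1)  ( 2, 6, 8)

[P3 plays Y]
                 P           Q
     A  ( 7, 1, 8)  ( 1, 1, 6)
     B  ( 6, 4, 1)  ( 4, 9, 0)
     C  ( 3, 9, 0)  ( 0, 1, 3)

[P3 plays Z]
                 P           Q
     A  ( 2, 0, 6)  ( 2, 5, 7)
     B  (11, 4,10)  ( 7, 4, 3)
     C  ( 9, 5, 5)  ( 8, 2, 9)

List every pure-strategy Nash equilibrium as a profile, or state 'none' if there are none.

Nash profiles: (A,P,Y), (A,Q,X), (B,P,Z)

(A,P,X): not NE [P1→C gives 8>5; P2→Q gives 6>4; P3→Y gives 8>6]
(A,P,Y): NE
(A,P,Z): not NE [P1→B gives 11>2; P2→Q gives 5>0; P3→Y gives 8>6]
(A,Q,X): NE
(A,Q,Y): not NE [P1→B gives 4>1; P3→X gives 9>6]
(A,Q,Z): not NE [P1→C gives 8>2; P3→X gives 9>7]
(B,P,X): not NE [P1→C gives 8>7; P3→Z gives 10>9]
(B,P,Y): not NE [P1→A gives 7>6; P2→Q gives 9>4; P3→Z gives 10>1]
(B,P,Z): NE
(B,Q,X): not NE [P1→A gives 4>2; P2→P gives 9>0]
(B,Q,Y): not NE [P3→X gives 4>0]
(B,Q,Z): not NE [P1→C gives 8>7; P3→X gives 4>3]
(C,P,X): not NE [P3→Z gives 5>1]
(C,P,Y): not NE [P1→A gives 7>3; P3→Z gives 5>0]
(C,P,Z): not NE [P1→B gives 11>9]
(C,Q,X): not NE [P1→A gives 4>2; P2→P gives 9>6; P3→Z gives 9>8]
(C,Q,Y): not NE [P1→B gives 4>0; P2→P gives 9>1; P3→Z gives 9>3]
(C,Q,Z): not NE [P2→P gives 5>2]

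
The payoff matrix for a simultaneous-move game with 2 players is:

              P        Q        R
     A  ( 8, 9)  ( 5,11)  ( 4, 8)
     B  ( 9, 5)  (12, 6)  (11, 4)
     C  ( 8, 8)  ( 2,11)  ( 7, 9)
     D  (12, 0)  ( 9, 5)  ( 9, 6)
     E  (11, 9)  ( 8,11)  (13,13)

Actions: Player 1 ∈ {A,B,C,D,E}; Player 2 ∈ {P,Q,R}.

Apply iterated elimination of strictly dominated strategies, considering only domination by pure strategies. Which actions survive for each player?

P1 drop A (B beats it: P:9>8 Q:12>5 R:11>4)
P1 drop C (B beats it: P:9>8 Q:12>2 R:11>7)
P2 drop P (Q beats it: B:6>5 D:5>0 E:11>9)
P1 drop D (B beats it: Q:12>9 R:11>9)
P1→{B,E} P2→{Q,R}

IESDS → P1:{B,E} P2:{Q,R}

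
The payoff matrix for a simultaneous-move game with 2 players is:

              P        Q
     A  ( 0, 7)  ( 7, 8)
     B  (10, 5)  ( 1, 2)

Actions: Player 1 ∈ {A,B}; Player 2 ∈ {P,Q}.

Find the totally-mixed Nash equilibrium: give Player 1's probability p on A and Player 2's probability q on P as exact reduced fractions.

P1 mixes 3/4 on A; P2 mixes 3/8 on P

P1 indiff ⇒ q·0+(1-q)·7 = q·10+(1-q)·1 ⇒ q(-10) = (1-q)(-6) ⇒ q = 3/8
P2 indiff ⇒ p·7+(1-p)·5 = p·8+(1-p)·2 ⇒ p(-1) = (1-p)(-3) ⇒ p = 3/4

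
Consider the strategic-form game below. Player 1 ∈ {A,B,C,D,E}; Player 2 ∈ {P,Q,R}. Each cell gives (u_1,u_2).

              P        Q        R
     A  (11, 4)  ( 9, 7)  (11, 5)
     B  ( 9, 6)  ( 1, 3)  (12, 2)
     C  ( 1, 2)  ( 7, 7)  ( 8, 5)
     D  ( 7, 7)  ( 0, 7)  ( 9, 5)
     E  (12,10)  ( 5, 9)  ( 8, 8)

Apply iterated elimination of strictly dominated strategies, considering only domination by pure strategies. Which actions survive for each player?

IESDS → P1:{A,E} P2:{P,Q}

P1 drop C (A beats it: P:11>1 Q:9>7 R:11>8)
P1 drop D (A beats it: P:11>7 Q:9>0 R:11>9)
P2 drop R (Q beats it: A:7>5 B:3>2 E:9>8)
P1 drop B (A beats it: P:11>9 Q:9>1)
P1→{A,E} P2→{P,Q}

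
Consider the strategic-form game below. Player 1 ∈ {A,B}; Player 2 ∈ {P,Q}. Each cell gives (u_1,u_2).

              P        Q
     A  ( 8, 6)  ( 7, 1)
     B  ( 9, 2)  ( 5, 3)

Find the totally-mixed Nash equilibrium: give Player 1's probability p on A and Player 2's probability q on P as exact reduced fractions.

(p,q) = (1/6, 2/3)

P1 indiff ⇒ q·8+(1-q)·7 = q·9+(1-q)·5 ⇒ q(-1) = (1-q)(-2) ⇒ q = 2/3
P2 indiff ⇒ p·6+(1-p)·2 = p·1+(1-p)·3 ⇒ p(5) = (1-p)(1) ⇒ p = 1/6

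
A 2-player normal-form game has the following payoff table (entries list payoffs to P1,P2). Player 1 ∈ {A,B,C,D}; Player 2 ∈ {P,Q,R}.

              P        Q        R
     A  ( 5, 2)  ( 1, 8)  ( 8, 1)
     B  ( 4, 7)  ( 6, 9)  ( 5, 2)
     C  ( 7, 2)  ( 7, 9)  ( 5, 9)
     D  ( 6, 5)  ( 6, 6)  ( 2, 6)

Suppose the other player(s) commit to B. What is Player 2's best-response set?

u_2(P vs B) = 7
u_2(Q vs B) = 9
u_2(R vs B) = 2
max payoff 9 at {Q}

argmax u_2 = {Q}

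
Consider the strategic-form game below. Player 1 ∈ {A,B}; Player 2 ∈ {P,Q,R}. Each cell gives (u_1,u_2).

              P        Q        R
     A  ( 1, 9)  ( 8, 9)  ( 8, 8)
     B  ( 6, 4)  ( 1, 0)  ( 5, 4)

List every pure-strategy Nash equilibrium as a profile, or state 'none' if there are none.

PSNE = {(A,Q), (B,P)}

(A,P): not NE [P1→B gives 6>1]
(A,Q): NE
(A,R): not NE [P2→Q gives 9>8]
(B,P): NE
(B,Q): not NE [P1→A gives 8>1; P2→R gives 4>0]
(B,R): not NE [P1→A gives 8>5]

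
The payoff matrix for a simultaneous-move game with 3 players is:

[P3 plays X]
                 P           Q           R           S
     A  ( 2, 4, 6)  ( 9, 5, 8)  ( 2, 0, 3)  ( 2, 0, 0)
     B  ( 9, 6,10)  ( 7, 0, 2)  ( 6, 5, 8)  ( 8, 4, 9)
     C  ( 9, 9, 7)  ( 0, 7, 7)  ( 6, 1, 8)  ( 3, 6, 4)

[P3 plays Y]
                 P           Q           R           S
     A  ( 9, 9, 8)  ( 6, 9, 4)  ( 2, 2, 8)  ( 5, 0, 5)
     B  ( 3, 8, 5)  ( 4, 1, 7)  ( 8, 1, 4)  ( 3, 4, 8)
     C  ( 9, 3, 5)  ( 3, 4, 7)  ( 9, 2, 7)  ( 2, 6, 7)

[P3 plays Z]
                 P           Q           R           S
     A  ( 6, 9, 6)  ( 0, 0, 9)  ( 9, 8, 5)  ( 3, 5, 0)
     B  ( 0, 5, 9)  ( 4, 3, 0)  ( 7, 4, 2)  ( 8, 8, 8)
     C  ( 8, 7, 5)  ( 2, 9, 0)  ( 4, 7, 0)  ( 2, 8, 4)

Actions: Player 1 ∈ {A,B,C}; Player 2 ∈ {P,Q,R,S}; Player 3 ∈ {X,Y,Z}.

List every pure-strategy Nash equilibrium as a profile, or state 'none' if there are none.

(A,P,X): not NE [P1→C gives 9>2; P2→Q gives 5>4; P3→Y gives 8>6]
(A,P,Y): NE
(A,P,Z): not NE [P1→C gives 8>6; P3→Y gives 8>6]
(A,Q,X): not NE [P3→Z gives 9>8]
(A,Q,Y): not NE [P3→Z gives 9>4]
(A,Q,Z): not NE [P1→B gives 4>0; P2→P gives 9>0]
(A,R,X): not NE [P1→C gives 6>2; P2→Q gives 5>0; P3→Y gives 8>3]
(A,R,Y): not NE [P1→C gives 9>2; P2→Q gives 9>2]
(A,R,Z): not NE [P2→P gives 9>8; P3→Y gives 8>5]
(A,S,X): not NE [P1→B gives 8>2; P2→Q gives 5>0; P3→Y gives 5>0]
(A,S,Y): not NE [P2→Q gives 9>0]
(A,S,Z): not NE [P1→B gives 8>3; P2→P gives 9>5; P3→Y gives 5>0]
(B,P,X): NE
(B,P,Y): not NE [P1→C gives 9>3; P3→X gives 10>5]
(B,P,Z): not NE [P1→C gives 8>0; P2→S gives 8>5; P3→X gives 10>9]
(B,Q,X): not NE [P1→A gives 9>7; P2→P gives 6>0; P3→Y gives 7>2]
(B,Q,Y): not NE [P1→A gives 6>4; P2→P gives 8>1]
(B,Q,Z): not NE [P2→S gives 8>3; P3→Y gives 7>0]
(B,R,X): not NE [P2→P gives 6>5]
(B,R,Y): not NE [P1→C gives 9>8; P2→P gives 8>1; P3→X gives 8>4]
(B,R,Z): not NE [P1→A gives 9>7; P2→S gives 8>4; P3→X gives 8>2]
(B,S,X): not NE [P2→P gives 6>4]
(B,S,Y): not NE [P1→A gives 5>3; P2→P gives 8>4; P3→X gives 9>8]
(B,S,Z): not NE [P3→X gives 9>8]
(C,P,X): NE
(C,P,Y): not NE [P2→S gives 6>3; P3→X gives 7>5]
(C,P,Z): not NE [P2→Q gives 9>7; P3→X gives 7>5]
(C,Q,X): not NE [P1→A gives 9>0; P2→P gives 9>7]
(C,Q,Y): not NE [P1→A gives 6>3; P2→S gives 6>4]
(C,Q,Z): not NE [P1→B gives 4>2; P3→Y gives 7>0]
(C,R,X): not NE [P2→P gives 9>1]
(C,R,Y): not NE [P2→S gives 6>2; P3→X gives 8>7]
(C,R,Z): not NE [P1→A gives 9>4; P2→Q gives 9>7; P3→X gives 8>0]
(C,S,X): not NE [P1→B gives 8>3; P2→P gives 9>6; P3→Y gives 7>4]
(C,S,Y): not NE [P1→A gives 5>2]
(C,S,Z): not NE [P1→B gives 8>2; P2→Q gives 9>8; P3→Y gives 7>4]

Nash profiles: (A,P,Y), (B,P,X), (C,P,X)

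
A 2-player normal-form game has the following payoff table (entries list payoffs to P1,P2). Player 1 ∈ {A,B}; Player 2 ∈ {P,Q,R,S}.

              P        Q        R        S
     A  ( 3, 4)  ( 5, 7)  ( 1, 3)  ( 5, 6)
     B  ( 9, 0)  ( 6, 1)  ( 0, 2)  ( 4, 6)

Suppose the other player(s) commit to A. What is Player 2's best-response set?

argmax u_2 = {Q}

u_2(P vs A) = 4
u_2(Q vs A) = 7
u_2(R vs A) = 3
u_2(S vs A) = 6
max payoff 7 at {Q}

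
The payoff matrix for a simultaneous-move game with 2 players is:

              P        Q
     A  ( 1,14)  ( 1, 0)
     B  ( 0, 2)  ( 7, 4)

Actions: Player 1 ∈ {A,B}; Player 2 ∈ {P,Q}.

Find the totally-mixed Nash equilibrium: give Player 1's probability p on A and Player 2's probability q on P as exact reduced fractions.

P1 mixes 1/8 on A; P2 mixes 6/7 on P

P1 indiff ⇒ q·1+(1-q)·1 = q·0+(1-q)·7 ⇒ q(1) = (1-q)(6) ⇒ q = 6/7
P2 indiff ⇒ p·14+(1-p)·2 = p·0+(1-p)·4 ⇒ p(14) = (1-p)(2) ⇒ p = 1/8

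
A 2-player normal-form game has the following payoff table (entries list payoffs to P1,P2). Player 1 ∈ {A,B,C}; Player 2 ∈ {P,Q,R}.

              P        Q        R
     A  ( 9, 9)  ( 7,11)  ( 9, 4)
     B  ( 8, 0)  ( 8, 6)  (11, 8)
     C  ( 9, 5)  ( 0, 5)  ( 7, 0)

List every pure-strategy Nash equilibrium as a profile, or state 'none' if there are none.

NE set: (B,R), (C,P)

(A,P): not NE [P2→Q gives 11>9]
(A,Q): not NE [P1→B gives 8>7]
(A,R): not NE [P1→B gives 11>9; P2→Q gives 11>4]
(B,P): not NE [P1→C gives 9>8; P2→R gives 8>0]
(B,Q): not NE [P2→R gives 8>6]
(B,R): NE
(C,P): NE
(C,Q): not NE [P1→B gives 8>0]
(C,R): not NE [P1→B gives 11>7; P2→Q gives 5>0]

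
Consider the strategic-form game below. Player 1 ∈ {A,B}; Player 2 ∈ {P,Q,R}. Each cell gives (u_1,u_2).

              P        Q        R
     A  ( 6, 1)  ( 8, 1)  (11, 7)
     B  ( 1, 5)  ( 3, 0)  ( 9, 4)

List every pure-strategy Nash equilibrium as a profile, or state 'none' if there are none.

(A,P): not NE [P2→R gives 7>1]
(A,Q): not NE [P2→R gives 7>1]
(A,R): NE
(B,P): not NE [P1→A gives 6>1]
(B,Q): not NE [P1→A gives 8>3; P2→P gives 5>0]
(B,R): not NE [P1→A gives 11>9; P2→P gives 5>4]

NE set: (A,R)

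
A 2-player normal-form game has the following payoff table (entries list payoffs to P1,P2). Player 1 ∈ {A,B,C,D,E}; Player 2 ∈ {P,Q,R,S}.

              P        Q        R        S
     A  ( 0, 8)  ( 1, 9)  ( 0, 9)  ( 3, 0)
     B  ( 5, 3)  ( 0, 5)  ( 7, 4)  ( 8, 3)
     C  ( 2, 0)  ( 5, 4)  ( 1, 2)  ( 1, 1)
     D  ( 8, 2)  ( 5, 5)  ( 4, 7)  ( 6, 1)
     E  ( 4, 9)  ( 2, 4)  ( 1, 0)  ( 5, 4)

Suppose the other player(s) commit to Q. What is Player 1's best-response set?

u_1(A vs Q) = 1
u_1(B vs Q) = 0
u_1(C vs Q) = 5
u_1(D vs Q) = 5
u_1(E vs Q) = 2
max payoff 5 at {C,D}

argmax u_1 = {C,D}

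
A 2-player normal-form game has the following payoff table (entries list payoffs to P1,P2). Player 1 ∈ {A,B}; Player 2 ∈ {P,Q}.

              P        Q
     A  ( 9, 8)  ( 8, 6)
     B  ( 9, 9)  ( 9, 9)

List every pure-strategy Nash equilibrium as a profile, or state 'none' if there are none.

Nash profiles: (A,P), (B,P), (B,Q)

(A,P): NE
(A,Q): not NE [P1→B gives 9>8; P2→P gives 8>6]
(B,P): NE
(B,Q): NE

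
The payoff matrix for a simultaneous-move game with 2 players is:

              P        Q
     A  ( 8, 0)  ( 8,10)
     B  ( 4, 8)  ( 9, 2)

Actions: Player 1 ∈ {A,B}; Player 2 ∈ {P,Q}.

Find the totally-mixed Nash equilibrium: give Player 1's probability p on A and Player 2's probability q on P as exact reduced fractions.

P1 indiff ⇒ q·8+(1-q)·8 = q·4+(1-q)·9 ⇒ q(4) = (1-q)(1) ⇒ q = 1/5
P2 indiff ⇒ p·0+(1-p)·8 = p·10+(1-p)·2 ⇒ p(-10) = (1-p)(-6) ⇒ p = 3/8

P1 mixes 3/8 on A; P2 mixes 1/5 on P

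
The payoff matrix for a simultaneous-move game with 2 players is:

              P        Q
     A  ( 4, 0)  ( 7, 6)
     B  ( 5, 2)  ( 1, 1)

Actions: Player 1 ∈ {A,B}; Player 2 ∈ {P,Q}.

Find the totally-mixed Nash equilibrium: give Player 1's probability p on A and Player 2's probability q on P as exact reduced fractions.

p=1/7, q=6/7

P1 indiff ⇒ q·4+(1-q)·7 = q·5+(1-q)·1 ⇒ q(-1) = (1-q)(-6) ⇒ q = 6/7
P2 indiff ⇒ p·0+(1-p)·2 = p·6+(1-p)·1 ⇒ p(-6) = (1-p)(-1) ⇒ p = 1/7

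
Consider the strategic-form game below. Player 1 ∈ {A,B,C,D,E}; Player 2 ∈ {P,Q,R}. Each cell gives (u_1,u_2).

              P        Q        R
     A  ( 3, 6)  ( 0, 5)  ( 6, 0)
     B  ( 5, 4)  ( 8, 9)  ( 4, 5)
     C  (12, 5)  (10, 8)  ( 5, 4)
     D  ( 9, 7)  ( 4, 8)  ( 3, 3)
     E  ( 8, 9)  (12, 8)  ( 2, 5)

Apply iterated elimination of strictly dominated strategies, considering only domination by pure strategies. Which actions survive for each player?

P1 drop B (C beats it: P:12>5 Q:10>8 R:5>4)
P1 drop D (C beats it: P:12>9 Q:10>4 R:5>3)
P2 drop R (P beats it: A:6>0 C:5>4 E:9>5)
P1 drop A (C beats it: P:12>3 Q:10>0)
P1→{C,E} P2→{P,Q}

Survivors P1:{C,E} P2:{P,Q}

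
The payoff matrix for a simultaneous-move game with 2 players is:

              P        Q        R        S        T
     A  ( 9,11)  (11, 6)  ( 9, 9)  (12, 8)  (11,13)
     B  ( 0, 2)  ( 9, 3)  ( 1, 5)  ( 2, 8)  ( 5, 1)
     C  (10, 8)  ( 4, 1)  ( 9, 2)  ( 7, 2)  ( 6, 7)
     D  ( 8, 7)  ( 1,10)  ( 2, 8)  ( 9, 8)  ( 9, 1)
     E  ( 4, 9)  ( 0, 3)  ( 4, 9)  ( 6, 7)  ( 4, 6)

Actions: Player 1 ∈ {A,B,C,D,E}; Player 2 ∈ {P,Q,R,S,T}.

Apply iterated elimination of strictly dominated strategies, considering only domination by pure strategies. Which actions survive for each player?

Survivors P1:{A,C} P2:{P,T}

P1 drop B (A beats it: P:9>0 Q:11>9 R:9>1 S:12>2 T:11>5)
P1 drop D (A beats it: P:9>8 Q:11>1 R:9>2 S:12>9 T:11>9)
P1 drop E (A beats it: P:9>4 Q:11>0 R:9>4 S:12>6 T:11>4)
P2 drop Q (P beats it: A:11>6 C:8>1)
P2 drop R (P beats it: A:11>9 C:8>2)
P2 drop S (P beats it: A:11>8 C:8>2)
P1→{A,C} P2→{P,T}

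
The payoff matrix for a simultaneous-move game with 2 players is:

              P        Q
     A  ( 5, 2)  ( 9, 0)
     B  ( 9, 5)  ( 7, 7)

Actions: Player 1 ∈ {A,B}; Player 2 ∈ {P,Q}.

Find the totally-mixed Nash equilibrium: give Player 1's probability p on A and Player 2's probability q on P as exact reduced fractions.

P1 indiff ⇒ q·5+(1-q)·9 = q·9+(1-q)·7 ⇒ q(-4) = (1-q)(-2) ⇒ q = 1/3
P2 indiff ⇒ p·2+(1-p)·5 = p·0+(1-p)·7 ⇒ p(2) = (1-p)(2) ⇒ p = 1/2

p=1/2, q=1/3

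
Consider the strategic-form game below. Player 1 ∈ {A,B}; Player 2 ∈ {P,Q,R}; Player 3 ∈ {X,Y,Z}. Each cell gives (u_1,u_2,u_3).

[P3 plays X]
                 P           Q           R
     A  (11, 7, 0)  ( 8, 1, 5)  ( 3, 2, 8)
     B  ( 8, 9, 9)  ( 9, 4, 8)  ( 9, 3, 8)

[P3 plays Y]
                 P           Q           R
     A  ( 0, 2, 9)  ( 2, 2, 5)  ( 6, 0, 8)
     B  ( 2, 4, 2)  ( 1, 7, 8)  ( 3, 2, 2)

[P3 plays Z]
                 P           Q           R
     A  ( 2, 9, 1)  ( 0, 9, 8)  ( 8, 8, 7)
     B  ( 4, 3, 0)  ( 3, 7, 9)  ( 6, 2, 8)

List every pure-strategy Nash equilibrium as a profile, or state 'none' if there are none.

NE set: (B,Q,Z)

(A,P,X): not NE [P3→Y gives 9>0]
(A,P,Y): not NE [P1→B gives 2>0]
(A,P,Z): not NE [P1→B gives 4>2; P3→Y gives 9>1]
(A,Q,X): not NE [P1→B gives 9>8; P2→P gives 7>1; P3→Z gives 8>5]
(A,Q,Y): not NE [P3→Z gives 8>5]
(A,Q,Z): not NE [P1→B gives 3>0]
(A,R,X): not NE [P1→B gives 9>3; P2→P gives 7>2]
(A,R,Y): not NE [P2→Q gives 2>0]
(A,R,Z): not NE [P2→Q gives 9>8; P3→Y gives 8>7]
(B,P,X): not NE [P1→A gives 11>8]
(B,P,Y): not NE [P2→Q gives 7>4; P3→X gives 9>2]
(B,P,Z): not NE [P2→Q gives 7>3; P3→X gives 9>0]
(B,Q,X): not NE [P2→P gives 9>4; P3→Z gives 9>8]
(B,Q,Y): not NE [P1→A gives 2>1; P3→Z gives 9>8]
(B,Q,Z): NE
(B,R,X): not NE [P2→P gives 9>3]
(B,R,Y): not NE [P1→A gives 6>3; P2→Q gives 7>2; P3→Z gives 8>2]
(B,R,Z): not NE [P1→A gives 8>6; P2→Q gives 7>2]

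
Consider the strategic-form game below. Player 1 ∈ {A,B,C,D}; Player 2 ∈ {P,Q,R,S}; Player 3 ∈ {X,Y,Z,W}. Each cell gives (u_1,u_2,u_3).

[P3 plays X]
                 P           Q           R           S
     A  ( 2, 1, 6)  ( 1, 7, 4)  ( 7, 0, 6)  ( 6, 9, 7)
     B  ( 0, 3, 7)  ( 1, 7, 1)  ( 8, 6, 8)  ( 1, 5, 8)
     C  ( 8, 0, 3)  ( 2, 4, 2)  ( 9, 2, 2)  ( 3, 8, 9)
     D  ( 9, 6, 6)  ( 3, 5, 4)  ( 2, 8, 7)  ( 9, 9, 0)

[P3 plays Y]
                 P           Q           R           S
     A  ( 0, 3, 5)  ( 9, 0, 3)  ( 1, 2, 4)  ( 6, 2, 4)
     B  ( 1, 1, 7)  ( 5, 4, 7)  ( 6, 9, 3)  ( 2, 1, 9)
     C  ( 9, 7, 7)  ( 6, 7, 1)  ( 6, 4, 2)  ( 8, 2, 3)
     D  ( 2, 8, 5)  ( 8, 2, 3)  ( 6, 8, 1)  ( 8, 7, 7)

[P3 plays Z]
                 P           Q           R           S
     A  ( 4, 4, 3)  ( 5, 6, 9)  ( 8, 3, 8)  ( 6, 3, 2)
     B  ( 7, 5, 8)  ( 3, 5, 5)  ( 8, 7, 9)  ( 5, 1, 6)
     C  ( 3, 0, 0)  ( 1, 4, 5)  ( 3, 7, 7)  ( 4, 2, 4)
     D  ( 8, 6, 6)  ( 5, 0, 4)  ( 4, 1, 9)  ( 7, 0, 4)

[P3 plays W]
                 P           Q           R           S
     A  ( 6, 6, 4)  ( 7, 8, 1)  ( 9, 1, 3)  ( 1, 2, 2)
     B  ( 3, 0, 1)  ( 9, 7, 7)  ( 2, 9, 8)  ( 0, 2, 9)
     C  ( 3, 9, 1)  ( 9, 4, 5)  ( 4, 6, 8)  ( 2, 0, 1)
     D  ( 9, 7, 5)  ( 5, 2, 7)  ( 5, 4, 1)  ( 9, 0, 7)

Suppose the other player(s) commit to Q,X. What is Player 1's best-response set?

argmax u_1 = {D}

u_1(A vs Q,X) = 1
u_1(B vs Q,X) = 1
u_1(C vs Q,X) = 2
u_1(D vs Q,X) = 3
max payoff 3 at {D}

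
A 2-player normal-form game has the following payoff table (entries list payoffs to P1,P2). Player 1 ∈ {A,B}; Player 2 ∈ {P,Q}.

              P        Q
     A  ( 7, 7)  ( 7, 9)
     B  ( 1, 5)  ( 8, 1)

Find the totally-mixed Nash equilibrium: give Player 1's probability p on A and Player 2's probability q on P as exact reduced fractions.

(p,q) = (2/3, 1/7)

P1 indiff ⇒ q·7+(1-q)·7 = q·1+(1-q)·8 ⇒ q(6) = (1-q)(1) ⇒ q = 1/7
P2 indiff ⇒ p·7+(1-p)·5 = p·9+(1-p)·1 ⇒ p(-2) = (1-p)(-4) ⇒ p = 2/3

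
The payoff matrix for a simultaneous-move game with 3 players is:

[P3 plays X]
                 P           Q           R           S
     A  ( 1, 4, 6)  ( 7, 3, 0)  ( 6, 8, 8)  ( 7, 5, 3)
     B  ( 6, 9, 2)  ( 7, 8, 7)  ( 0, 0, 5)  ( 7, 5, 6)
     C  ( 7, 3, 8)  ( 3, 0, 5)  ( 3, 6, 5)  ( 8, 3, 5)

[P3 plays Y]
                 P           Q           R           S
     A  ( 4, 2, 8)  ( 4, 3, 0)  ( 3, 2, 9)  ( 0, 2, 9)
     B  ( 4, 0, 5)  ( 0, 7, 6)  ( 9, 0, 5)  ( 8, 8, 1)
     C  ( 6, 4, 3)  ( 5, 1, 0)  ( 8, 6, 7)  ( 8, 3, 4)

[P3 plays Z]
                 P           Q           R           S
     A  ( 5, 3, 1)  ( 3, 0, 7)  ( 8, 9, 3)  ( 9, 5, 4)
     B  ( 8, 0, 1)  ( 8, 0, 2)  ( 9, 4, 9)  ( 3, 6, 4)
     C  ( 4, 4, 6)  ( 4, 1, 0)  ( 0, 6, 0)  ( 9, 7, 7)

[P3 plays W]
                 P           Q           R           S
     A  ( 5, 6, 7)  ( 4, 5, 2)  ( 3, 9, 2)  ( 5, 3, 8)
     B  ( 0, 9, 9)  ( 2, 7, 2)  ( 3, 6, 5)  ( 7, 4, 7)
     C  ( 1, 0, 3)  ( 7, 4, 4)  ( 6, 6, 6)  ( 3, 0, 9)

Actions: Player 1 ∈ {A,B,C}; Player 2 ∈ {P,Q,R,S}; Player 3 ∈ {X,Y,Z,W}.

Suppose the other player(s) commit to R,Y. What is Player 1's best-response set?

argmax u_1 = {B}

u_1(A vs R,Y) = 3
u_1(B vs R,Y) = 9
u_1(C vs R,Y) = 8
max payoff 9 at {B}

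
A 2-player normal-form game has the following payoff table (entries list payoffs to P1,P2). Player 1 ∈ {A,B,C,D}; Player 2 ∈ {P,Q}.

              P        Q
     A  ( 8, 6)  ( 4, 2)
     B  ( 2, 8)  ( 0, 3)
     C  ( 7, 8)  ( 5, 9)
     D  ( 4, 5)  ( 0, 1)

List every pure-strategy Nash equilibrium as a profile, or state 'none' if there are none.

NE set: (A,P), (C,Q)

(A,P): NE
(A,Q): not NE [P1→C gives 5>4; P2→P gives 6>2]
(B,P): not NE [P1→A gives 8>2]
(B,Q): not NE [P1→C gives 5>0; P2→P gives 8>3]
(C,P): not NE [P1→A gives 8>7; P2→Q gives 9>8]
(C,Q): NE
(D,P): not NE [P1→A gives 8>4]
(D,Q): not NE [P1→C gives 5>0; P2→P gives 5>1]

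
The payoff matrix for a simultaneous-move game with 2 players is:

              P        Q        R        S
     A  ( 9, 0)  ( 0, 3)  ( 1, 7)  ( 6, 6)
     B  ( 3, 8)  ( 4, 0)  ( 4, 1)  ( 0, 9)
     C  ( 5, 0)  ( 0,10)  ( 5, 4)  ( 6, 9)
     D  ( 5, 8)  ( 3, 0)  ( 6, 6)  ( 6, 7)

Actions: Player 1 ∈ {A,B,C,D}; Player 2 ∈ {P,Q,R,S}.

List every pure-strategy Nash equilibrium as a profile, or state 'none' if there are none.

Equilibria: none

(A,P): not NE [P2→R gives 7>0]
(A,Q): not NE [P1→B gives 4>0; P2→R gives 7>3]
(A,R): not NE [P1→D gives 6>1]
(A,S): not NE [P2→R gives 7>6]
(B,P): not NE [P1→A gives 9>3; P2→S gives 9>8]
(B,Q): not NE [P2→S gives 9>0]
(B,R): not NE [P1→D gives 6>4; P2→S gives 9>1]
(B,S): not NE [P1→D gives 6>0]
(C,P): not NE [P1→A gives 9>5; P2→Q gives 10>0]
(C,Q): not NE [P1→B gives 4>0]
(C,R): not NE [P1→D gives 6>5; P2→Q gives 10>4]
(C,S): not NE [P2→Q gives 10>9]
(D,P): not NE [P1→A gives 9>5]
(D,Q): not NE [P1→B gives 4>3; P2→P gives 8>0]
(D,R): not NE [P2→P gives 8>6]
(D,S): not NE [P2→P gives 8>7]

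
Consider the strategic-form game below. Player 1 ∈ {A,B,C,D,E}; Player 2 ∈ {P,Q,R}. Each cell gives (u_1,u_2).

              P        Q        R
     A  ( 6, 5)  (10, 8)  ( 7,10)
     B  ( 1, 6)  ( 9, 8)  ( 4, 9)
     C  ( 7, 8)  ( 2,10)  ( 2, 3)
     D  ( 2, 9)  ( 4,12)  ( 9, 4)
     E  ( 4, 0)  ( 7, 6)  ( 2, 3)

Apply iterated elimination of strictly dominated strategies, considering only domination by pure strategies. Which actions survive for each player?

P1 drop B (A beats it: P:6>1 Q:10>9 R:7>4)
P1 drop E (A beats it: P:6>4 Q:10>7 R:7>2)
P2 drop P (Q beats it: A:8>5 C:10>8 D:12>9)
P1 drop C (A beats it: Q:10>2 R:7>2)
P1→{A,D} P2→{Q,R}

IESDS → P1:{A,D} P2:{Q,R}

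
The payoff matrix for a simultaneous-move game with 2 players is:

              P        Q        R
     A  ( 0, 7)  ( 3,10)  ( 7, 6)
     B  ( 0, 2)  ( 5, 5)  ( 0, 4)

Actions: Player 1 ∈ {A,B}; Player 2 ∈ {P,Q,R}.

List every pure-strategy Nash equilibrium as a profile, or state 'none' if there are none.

PSNE = {(B,Q)}

(A,P): not NE [P2→Q gives 10>7]
(A,Q): not NE [P1→B gives 5>3]
(A,R): not NE [P2→Q gives 10>6]
(B,P): not NE [P2→Q gives 5>2]
(B,Q): NE
(B,R): not NE [P1→A gives 7>0; P2→Q gives 5>4]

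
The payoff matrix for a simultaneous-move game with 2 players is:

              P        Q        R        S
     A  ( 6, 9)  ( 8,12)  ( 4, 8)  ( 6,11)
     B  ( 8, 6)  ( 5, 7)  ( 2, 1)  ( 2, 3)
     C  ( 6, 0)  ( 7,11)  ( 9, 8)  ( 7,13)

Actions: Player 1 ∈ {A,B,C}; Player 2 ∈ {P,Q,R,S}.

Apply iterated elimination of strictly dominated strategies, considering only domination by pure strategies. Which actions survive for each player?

P2 drop P (Q beats it: A:12>9 B:7>6 C:11>0)
P1 drop B (A beats it: Q:8>5 R:4>2 S:6>2)
P2 drop R (Q beats it: A:12>8 C:11>8)
P1→{A,C} P2→{Q,S}

Remaining: P1:{A,C} P2:{Q,S}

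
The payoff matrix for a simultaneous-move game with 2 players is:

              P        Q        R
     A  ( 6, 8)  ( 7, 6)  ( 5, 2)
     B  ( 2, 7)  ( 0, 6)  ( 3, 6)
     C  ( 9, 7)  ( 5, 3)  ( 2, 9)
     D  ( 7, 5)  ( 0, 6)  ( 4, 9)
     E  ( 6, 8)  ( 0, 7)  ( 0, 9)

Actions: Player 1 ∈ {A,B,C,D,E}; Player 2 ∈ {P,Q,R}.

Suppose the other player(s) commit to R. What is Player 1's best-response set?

u_1(A vs R) = 5
u_1(B vs R) = 3
u_1(C vs R) = 2
u_1(D vs R) = 4
u_1(E vs R) = 0
max payoff 5 at {A}

P1 best: {A}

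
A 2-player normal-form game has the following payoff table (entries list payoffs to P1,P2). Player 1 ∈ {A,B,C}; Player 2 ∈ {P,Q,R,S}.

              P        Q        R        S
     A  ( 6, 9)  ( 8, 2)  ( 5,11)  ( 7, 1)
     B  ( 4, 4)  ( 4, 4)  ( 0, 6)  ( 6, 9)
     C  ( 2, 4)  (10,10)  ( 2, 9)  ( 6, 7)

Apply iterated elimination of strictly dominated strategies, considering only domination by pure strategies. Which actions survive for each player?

P1 drop B (A beats it: P:6>4 Q:8>4 R:5>0 S:7>6)
P2 drop P (R beats it: A:11>9 C:9>4)
P2 drop S (Q beats it: A:2>1 C:10>7)
P1→{A,C} P2→{Q,R}

Remaining: P1:{A,C} P2:{Q,R}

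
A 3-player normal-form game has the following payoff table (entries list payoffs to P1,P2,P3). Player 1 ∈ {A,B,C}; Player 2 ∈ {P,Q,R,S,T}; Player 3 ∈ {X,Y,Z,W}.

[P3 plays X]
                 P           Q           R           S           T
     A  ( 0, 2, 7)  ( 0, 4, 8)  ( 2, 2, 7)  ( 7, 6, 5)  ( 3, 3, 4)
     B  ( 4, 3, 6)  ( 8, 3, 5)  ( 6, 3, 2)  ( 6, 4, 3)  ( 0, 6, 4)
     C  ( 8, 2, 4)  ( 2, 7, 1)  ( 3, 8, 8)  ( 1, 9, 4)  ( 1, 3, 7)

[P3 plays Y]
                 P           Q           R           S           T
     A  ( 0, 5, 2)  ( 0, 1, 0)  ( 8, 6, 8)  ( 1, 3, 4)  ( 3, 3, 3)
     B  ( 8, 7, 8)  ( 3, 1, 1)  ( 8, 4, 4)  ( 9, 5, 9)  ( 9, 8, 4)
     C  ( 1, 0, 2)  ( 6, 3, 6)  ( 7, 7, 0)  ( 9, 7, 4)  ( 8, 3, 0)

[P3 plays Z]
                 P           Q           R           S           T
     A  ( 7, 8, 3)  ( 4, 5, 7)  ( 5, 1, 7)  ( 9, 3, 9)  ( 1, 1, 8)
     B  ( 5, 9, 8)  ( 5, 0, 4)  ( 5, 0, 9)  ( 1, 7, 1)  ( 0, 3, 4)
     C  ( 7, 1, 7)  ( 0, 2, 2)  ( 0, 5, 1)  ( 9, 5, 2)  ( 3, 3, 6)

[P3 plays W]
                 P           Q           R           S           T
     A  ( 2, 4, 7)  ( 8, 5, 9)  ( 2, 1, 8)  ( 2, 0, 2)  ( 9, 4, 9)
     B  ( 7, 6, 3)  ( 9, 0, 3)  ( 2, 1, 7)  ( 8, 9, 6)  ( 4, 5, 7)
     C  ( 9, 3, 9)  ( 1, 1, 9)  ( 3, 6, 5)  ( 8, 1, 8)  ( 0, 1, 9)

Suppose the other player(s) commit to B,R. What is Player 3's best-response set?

BR_3 = {Z}

u_3(X vs B,R) = 2
u_3(Y vs B,R) = 4
u_3(Z vs B,R) = 9
u_3(W vs B,R) = 7
max payoff 9 at {Z}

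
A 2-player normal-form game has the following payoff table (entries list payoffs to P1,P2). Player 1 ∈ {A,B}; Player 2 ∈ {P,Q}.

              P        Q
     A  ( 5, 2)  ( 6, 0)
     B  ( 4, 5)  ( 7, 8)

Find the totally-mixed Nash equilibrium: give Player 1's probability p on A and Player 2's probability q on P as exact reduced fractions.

P1 indiff ⇒ q·5+(1-q)·6 = q·4+(1-q)·7 ⇒ q(1) = (1-q)(1) ⇒ q = 1/2
P2 indiff ⇒ p·2+(1-p)·5 = p·0+(1-p)·8 ⇒ p(2) = (1-p)(3) ⇒ p = 3/5

p=3/5, q=1/2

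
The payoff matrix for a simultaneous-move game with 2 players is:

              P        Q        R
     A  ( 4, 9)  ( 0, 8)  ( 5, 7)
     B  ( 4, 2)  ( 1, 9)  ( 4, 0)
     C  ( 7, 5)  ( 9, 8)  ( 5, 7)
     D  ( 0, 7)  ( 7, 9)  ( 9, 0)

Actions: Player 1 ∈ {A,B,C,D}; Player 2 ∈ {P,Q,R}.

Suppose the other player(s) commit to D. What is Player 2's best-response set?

u_2(P vs D) = 7
u_2(Q vs D) = 9
u_2(R vs D) = 0
max payoff 9 at {Q}

P2 best: {Q}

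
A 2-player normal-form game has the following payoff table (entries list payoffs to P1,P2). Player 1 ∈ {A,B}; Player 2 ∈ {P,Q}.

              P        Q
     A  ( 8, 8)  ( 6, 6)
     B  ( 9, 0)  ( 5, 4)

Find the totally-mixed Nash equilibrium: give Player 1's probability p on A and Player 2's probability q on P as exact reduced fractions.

P1 indiff ⇒ q·8+(1-q)·6 = q·9+(1-q)·5 ⇒ q(-1) = (1-q)(-1) ⇒ q = 1/2
P2 indiff ⇒ p·8+(1-p)·0 = p·6+(1-p)·4 ⇒ p(2) = (1-p)(4) ⇒ p = 2/3

(p,q) = (2/3, 1/2)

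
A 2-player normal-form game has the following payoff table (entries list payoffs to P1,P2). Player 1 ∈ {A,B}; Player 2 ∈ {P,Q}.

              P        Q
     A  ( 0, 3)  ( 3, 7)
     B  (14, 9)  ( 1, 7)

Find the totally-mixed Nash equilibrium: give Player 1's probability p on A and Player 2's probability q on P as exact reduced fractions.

P1 indiff ⇒ q·0+(1-q)·3 = q·14+(1-q)·1 ⇒ q(-14) = (1-q)(-2) ⇒ q = 1/8
P2 indiff ⇒ p·3+(1-p)·9 = p·7+(1-p)·7 ⇒ p(-4) = (1-p)(-2) ⇒ p = 1/3

p=1/3, q=1/8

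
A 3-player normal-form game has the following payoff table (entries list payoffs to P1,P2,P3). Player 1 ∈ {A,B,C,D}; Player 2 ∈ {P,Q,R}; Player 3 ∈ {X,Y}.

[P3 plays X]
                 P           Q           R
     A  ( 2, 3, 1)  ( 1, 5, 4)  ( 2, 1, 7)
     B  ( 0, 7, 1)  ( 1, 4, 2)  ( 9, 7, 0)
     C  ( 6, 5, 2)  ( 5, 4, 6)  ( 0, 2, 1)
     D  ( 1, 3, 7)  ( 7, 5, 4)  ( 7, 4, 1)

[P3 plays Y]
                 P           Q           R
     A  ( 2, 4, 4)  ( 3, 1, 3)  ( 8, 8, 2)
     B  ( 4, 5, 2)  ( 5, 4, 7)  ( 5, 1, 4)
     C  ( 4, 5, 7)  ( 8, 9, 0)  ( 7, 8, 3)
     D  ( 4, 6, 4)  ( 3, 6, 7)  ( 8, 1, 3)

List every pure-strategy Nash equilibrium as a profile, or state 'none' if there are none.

NE set: (B,P,Y)

(A,P,X): not NE [P1→C gives 6>2; P2→Q gives 5>3; P3→Y gives 4>1]
(A,P,Y): not NE [P1→D gives 4>2; P2→R gives 8>4]
(A,Q,X): not NE [P1→D gives 7>1]
(A,Q,Y): not NE [P1→C gives 8>3; P2→R gives 8>1; P3→X gives 4>3]
(A,R,X): not NE [P1→B gives 9>2; P2→Q gives 5>1]
(A,R,Y): not NE [P3→X gives 7>2]
(B,P,X): not NE [P1→C gives 6>0; P3→Y gives 2>1]
(B,P,Y): NE
(B,Q,X): not NE [P1→D gives 7>1; P2→R gives 7>4; P3→Y gives 7>2]
(B,Q,Y): not NE [P1→C gives 8>5; P2→P gives 5>4]
(B,R,X): not NE [P3→Y gives 4>0]
(B,R,Y): not NE [P1→D gives 8>5; P2→P gives 5>1]
(C,P,X): not NE [P3→Y gives 7>2]
(C,P,Y): not NE [P2→Q gives 9>5]
(C,Q,X): not NE [P1→D gives 7>5; P2→P gives 5>4]
(C,Q,Y): not NE [P3→X gives 6>0]
(C,R,X): not NE [P1→B gives 9>0; P2→P gives 5>2; P3→Y gives 3>1]
(C,R,Y): not NE [P1→D gives 8>7; P2→Q gives 9>8]
(D,P,X): not NE [P1→C gives 6>1; P2→Q gives 5>3]
(D,P,Y): not NE [P3→X gives 7>4]
(D,Q,X): not NE [P3→Y gives 7>4]
(D,Q,Y): not NE [P1→C gives 8>3]
(D,R,X): not NE [P1→B gives 9>7; P2→Q gives 5>4; P3→Y gives 3>1]
(D,R,Y): not NE [P2→Q gives 6>1]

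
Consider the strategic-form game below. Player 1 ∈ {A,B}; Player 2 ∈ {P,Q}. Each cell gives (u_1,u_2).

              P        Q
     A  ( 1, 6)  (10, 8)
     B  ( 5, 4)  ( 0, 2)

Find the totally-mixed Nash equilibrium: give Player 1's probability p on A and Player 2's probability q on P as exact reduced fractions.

(p,q) = (1/2, 5/7)

P1 indiff ⇒ q·1+(1-q)·10 = q·5+(1-q)·0 ⇒ q(-4) = (1-q)(-10) ⇒ q = 5/7
P2 indiff ⇒ p·6+(1-p)·4 = p·8+(1-p)·2 ⇒ p(-2) = (1-p)(-2) ⇒ p = 1/2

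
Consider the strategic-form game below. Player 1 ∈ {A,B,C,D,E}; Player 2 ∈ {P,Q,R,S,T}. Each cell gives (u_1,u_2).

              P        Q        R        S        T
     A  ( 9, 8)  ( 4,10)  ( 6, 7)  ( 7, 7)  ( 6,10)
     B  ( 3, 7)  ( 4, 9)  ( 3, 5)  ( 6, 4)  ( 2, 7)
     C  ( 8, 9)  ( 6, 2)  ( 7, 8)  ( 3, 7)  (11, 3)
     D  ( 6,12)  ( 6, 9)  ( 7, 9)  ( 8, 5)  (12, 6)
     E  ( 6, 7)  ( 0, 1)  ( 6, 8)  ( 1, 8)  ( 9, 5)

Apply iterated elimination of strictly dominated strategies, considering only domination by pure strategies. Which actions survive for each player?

Survivors P1:{A,C,D} P2:{P,Q,T}

P1 drop B (D beats it: P:6>3 Q:6>4 R:7>3 S:8>6 T:12>2)
P1 drop E (C beats it: P:8>6 Q:6>0 R:7>6 S:3>1 T:11>9)
P2 drop R (P beats it: A:8>7 C:9>8 D:12>9)
P2 drop S (P beats it: A:8>7 C:9>7 D:12>5)
P1→{A,C,D} P2→{P,Q,T}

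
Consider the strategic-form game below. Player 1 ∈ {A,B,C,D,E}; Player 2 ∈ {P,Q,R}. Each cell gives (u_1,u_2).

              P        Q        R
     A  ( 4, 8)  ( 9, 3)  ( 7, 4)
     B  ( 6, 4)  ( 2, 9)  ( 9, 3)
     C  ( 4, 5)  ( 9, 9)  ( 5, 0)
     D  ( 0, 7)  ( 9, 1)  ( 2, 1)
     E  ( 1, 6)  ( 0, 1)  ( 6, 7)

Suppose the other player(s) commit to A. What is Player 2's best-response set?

u_2(P vs A) = 8
u_2(Q vs A) = 3
u_2(R vs A) = 4
max payoff 8 at {P}

argmax u_2 = {P}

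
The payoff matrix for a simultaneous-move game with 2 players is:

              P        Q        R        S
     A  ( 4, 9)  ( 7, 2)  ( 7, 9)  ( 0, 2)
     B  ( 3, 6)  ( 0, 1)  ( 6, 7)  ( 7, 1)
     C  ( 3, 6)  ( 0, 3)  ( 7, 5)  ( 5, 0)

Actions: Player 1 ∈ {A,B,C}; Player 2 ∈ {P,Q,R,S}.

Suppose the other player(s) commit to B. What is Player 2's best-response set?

P2 best: {R}

u_2(P vs B) = 6
u_2(Q vs B) = 1
u_2(R vs B) = 7
u_2(S vs B) = 1
max payoff 7 at {R}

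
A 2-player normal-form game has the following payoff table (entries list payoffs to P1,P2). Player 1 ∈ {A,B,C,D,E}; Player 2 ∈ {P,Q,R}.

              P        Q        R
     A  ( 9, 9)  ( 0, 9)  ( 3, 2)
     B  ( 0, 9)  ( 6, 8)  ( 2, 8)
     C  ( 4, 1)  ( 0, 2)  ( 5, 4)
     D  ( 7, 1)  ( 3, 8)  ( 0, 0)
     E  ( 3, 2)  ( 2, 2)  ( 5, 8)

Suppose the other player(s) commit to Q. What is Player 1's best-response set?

u_1(A vs Q) = 0
u_1(B vs Q) = 6
u_1(C vs Q) = 0
u_1(D vs Q) = 3
u_1(E vs Q) = 2
max payoff 6 at {B}

BR_1 = {B}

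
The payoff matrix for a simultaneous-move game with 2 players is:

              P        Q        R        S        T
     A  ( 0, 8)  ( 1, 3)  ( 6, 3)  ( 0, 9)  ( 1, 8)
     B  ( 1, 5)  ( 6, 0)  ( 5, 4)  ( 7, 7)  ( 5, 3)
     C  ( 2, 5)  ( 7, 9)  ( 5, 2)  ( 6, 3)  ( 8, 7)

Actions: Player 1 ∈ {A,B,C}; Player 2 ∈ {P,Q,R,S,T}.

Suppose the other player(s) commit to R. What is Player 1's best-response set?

P1 best: {A}

u_1(A vs R) = 6
u_1(B vs R) = 5
u_1(C vs R) = 5
max payoff 6 at {A}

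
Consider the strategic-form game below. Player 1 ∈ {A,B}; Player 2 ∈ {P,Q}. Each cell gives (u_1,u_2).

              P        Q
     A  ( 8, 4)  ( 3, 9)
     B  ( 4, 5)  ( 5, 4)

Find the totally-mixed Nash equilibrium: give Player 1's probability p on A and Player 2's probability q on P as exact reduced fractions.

P1 mixes 1/6 on A; P2 mixes 1/3 on P

P1 indiff ⇒ q·8+(1-q)·3 = q·4+(1-q)·5 ⇒ q(4) = (1-q)(2) ⇒ q = 1/3
P2 indiff ⇒ p·4+(1-p)·5 = p·9+(1-p)·4 ⇒ p(-5) = (1-p)(-1) ⇒ p = 1/6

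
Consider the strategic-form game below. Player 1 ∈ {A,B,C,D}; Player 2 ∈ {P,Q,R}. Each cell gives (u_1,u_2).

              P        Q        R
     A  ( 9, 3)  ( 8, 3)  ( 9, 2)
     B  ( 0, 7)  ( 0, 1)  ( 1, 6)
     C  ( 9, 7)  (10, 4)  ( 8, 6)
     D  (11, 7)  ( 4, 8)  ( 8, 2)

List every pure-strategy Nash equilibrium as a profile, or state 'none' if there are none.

(A,P): not NE [P1→D gives 11>9]
(A,Q): not NE [P1→C gives 10>8]
(A,R): not NE [P2→Q gives 3>2]
(B,P): not NE [P1→D gives 11>0]
(B,Q): not NE [P1→C gives 10>0; P2→P gives 7>1]
(B,R): not NE [P1→A gives 9>1; P2→P gives 7>6]
(C,P): not NE [P1→D gives 11>9]
(C,Q): not NE [P2→P gives 7>4]
(C,R): not NE [P1→A gives 9>8; P2→P gives 7>6]
(D,P): not NE [P2→Q gives 8>7]
(D,Q): not NE [P1→C gives 10>4]
(D,R): not NE [P1→A gives 9>8; P2→Q gives 8>2]

No pure NE.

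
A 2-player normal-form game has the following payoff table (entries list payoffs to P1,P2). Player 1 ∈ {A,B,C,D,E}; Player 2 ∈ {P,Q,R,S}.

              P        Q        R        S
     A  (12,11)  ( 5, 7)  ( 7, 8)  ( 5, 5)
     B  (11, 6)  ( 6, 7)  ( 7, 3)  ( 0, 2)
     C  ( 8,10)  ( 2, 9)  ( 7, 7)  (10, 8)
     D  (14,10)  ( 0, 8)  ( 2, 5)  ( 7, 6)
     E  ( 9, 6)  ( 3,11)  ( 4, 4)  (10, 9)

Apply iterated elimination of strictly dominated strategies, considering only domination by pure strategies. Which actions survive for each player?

P2 drop R (P beats it: A:11>8 B:6>3 C:10>7 D:10>5 E:6>4)
P2 drop S (Q beats it: A:7>5 B:7>2 C:9>8 D:8>6 E:11>9)
P1 drop C (A beats it: P:12>8 Q:5>2)
P1 drop E (A beats it: P:12>9 Q:5>3)
P1→{A,B,D} P2→{P,Q}

Survivors P1:{A,B,D} P2:{P,Q}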